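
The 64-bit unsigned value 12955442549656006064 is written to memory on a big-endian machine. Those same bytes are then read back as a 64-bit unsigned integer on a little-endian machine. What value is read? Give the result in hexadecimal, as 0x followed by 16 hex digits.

0xB02D3AA85BFACAB3

12955442549656006064 in 64-bit hexadecimal is 0xB3CAFA5BA83A2DB0.
Stored big-endian, the bytes at ascending addresses are B3 CA FA 5B A8 3A 2D B0.
Read back as little-endian, the first byte is least significant, giving 0xB02D3AA85BFACAB3.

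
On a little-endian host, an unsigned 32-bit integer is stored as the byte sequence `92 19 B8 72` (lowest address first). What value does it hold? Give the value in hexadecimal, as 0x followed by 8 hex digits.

In little-endian order the low byte comes first in memory.
Reassemble most-significant byte first: 72 B8 19 92 → 0x72B81992.

0x72B81992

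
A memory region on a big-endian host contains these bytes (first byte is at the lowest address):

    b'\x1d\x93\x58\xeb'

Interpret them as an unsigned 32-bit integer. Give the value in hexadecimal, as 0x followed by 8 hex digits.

In big-endian order the high byte comes first in memory.
The bytes are already most-significant first: 0x1D9358EB.

0x1D9358EB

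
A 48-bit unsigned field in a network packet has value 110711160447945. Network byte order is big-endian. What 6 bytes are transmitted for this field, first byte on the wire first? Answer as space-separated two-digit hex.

110711160447945 in hexadecimal, padded to 48 bits, is 0x64B0F36423C9.
Split into bytes (most-significant first): 64 B0 F3 64 23 C9.
Big-endian: lowest address holds the most-significant byte.
So the memory order matches the most-significant-first order: 64 B0 F3 64 23 C9.

64 B0 F3 64 23 C9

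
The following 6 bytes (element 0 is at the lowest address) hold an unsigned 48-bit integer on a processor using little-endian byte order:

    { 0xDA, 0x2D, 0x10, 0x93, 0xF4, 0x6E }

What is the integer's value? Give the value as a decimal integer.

In little-endian order the low byte comes first in memory.
Reassemble most-significant byte first: 6E F4 93 10 2D DA → 0x6EF493102DDA.
0x6EF493102DDA = 121996718386650.

121996718386650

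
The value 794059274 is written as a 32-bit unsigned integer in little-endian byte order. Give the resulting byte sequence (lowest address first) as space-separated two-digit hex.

794059274 in hexadecimal, padded to 32 bits, is 0x2F54620A.
Split into bytes (most-significant first): 2F 54 62 0A.
Little-endian stores the least-significant byte at the lowest address.
So at ascending addresses the bytes are 0A 62 54 2F.

0A 62 54 2F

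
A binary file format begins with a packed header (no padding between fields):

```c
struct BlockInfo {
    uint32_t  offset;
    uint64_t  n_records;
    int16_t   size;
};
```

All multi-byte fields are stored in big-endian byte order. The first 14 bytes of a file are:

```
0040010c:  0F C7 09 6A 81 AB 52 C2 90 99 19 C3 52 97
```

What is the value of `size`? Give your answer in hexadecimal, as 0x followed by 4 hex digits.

`size` follows `offset` (4 B), `n_records` (8 B), so it starts at offset 4 + 8 = 12 and occupies 2 bytes.
Bytes at offsets 12..13: 52 97.
Big-endian stores the most-significant byte at the lowest address.
The bytes are already most-significant first: 0x5297.

0x5297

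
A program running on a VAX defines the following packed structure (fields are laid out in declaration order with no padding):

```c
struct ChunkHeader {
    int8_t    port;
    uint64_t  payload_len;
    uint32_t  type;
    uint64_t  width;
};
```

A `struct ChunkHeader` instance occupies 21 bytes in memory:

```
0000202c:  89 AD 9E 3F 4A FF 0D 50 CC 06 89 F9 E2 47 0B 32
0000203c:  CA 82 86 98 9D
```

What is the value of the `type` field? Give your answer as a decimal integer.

`type` follows `port` (1 B), `payload_len` (8 B), so it starts at offset 1 + 8 = 9 and occupies 4 bytes.
Bytes at offsets 9..12: 06 89 F9 E2.
Little-endian stores the least-significant byte at the lowest address.
Reassemble most-significant byte first: E2 F9 89 06 → 0xE2F98906.
0xE2F98906 = 3808004358.

3808004358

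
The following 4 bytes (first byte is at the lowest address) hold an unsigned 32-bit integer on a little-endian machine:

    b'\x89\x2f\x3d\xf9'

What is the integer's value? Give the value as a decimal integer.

Little-endian stores the least-significant byte at the lowest address.
Reassemble most-significant byte first: F9 3D 2F 89 → 0xF93D2F89.
0xF93D2F89 = 4181536649.

4181536649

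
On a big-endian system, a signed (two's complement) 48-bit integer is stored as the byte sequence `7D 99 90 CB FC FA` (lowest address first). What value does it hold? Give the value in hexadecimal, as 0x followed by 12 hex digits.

Big-endian stores the most-significant byte at the lowest address.
The bytes are already most-significant first: 0x7D9990CBFCFA.

0x7D9990CBFCFA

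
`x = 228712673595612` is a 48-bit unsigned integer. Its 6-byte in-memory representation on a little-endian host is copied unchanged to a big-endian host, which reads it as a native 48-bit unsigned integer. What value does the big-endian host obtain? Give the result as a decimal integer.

228712673595612 in 48-bit hexadecimal is 0xD00351AA50DC.
Stored little-endian, the bytes at ascending addresses are DC 50 AA 51 03 D0.
Read back as big-endian, the last byte is least significant, giving 0xDC50AA5103D0.
0xDC50AA5103D0 = 242239012930512.

242239012930512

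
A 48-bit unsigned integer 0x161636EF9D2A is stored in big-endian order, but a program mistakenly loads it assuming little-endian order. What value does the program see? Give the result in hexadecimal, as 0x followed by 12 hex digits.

0x2A9DEF361616

Stored big-endian, the bytes at ascending addresses are 16 16 36 EF 9D 2A.
Read back as little-endian, the first byte is least significant, giving 0x2A9DEF361616.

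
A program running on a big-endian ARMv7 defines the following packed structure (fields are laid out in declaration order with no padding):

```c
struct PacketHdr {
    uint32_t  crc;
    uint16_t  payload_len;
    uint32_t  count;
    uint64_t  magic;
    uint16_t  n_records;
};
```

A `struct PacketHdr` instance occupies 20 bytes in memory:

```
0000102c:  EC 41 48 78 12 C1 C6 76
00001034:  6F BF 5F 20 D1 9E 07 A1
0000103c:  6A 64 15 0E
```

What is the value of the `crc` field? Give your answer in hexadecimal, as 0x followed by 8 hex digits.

0xEC414878

`crc` is the first field, at byte offset 0, occupying 4 bytes.
Bytes at offsets 0..3: EC 41 48 78.
In big-endian order the high byte comes first in memory.
The bytes are already most-significant first: 0xEC414878.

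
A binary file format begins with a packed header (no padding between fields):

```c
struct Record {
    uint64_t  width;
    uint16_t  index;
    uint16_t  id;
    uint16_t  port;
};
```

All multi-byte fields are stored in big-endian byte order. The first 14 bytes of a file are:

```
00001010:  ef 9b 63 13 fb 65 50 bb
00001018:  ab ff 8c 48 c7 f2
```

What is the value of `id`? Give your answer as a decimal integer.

35912

`id` follows `width` (8 B), `index` (2 B), so it starts at offset 8 + 2 = 10 and occupies 2 bytes.
Bytes at offsets 10..11: 8C 48.
In big-endian order the high byte comes first in memory.
The bytes are already most-significant first: 0x8C48.
0x8C48 = 35912.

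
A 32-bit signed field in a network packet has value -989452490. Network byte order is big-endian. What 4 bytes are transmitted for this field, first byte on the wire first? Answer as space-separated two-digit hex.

Two's complement of -989452490 in 32 bits: 989452490 = 0x3AF9D8CA; invert → 0xC5062735; add 1 → 0xC5062736.
Split into bytes (most-significant first): C5 06 27 36.
Big-endian: lowest address holds the most-significant byte.
So the memory order matches the most-significant-first order: C5 06 27 36.

C5 06 27 36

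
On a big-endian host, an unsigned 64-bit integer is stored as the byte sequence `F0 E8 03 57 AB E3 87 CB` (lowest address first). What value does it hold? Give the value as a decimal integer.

17359128438780430283

Big-endian stores the most-significant byte at the lowest address.
The bytes are already most-significant first: 0xF0E80357ABE387CB.
0xF0E80357ABE387CB = 17359128438780430283.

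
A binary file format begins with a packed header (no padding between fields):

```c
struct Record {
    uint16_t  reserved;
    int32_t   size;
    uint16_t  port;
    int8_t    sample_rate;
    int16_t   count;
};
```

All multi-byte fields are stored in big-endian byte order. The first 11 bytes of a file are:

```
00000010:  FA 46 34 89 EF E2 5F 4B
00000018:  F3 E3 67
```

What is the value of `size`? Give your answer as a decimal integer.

881455074

`size` follows `reserved` (2 bytes), so it starts at byte offset 2 and occupies 4 bytes.
Bytes at offsets 2..5: 34 89 EF E2.
Big-endian: lowest address holds the most-significant byte.
The bytes are already most-significant first: 0x3489EFE2.
0x3489EFE2 = 881455074.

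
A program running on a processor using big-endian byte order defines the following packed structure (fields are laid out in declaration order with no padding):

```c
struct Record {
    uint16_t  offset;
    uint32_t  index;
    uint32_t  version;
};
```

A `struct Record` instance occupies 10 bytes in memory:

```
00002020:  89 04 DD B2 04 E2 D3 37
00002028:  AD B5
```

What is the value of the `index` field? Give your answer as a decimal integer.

`index` follows `offset` (2 bytes), so it starts at byte offset 2 and occupies 4 bytes.
Bytes at offsets 2..5: DD B2 04 E2.
Big-endian: lowest address holds the most-significant byte.
The bytes are already most-significant first: 0xDDB204E2.
0xDDB204E2 = 3719431394.

3719431394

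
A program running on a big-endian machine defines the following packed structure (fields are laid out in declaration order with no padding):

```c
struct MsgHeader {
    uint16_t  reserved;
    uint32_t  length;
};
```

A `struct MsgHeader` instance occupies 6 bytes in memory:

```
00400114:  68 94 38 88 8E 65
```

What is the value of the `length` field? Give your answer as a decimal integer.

`length` follows `reserved` (2 bytes), so it starts at byte offset 2 and occupies 4 bytes.
Bytes at offsets 2..5: 38 88 8E 65.
In big-endian order the high byte comes first in memory.
The bytes are already most-significant first: 0x38888E65.
0x38888E65 = 948473445.

948473445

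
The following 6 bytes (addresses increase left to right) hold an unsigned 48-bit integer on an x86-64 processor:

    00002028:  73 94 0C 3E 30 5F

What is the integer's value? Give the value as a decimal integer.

104660804080755

Little-endian stores the least-significant byte at the lowest address.
Reassemble most-significant byte first: 5F 30 3E 0C 94 73 → 0x5F303E0C9473.
0x5F303E0C9473 = 104660804080755.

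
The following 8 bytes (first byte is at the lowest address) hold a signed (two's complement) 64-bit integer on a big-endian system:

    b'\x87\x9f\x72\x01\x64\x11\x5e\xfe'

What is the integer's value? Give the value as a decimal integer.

-8674089006992892162

In big-endian order the high byte comes first in memory.
The bytes are already most-significant first: 0x879F720164115EFE.
Top bit is set, so as a signed 64-bit value this is 0x879F720164115EFE − 2^64 = -8674089006992892162.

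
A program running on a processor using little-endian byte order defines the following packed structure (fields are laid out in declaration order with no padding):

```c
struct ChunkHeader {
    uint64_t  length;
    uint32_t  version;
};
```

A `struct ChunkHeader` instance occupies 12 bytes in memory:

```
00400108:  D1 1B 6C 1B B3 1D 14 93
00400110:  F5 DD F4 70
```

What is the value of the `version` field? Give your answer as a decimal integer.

1895095797

`version` follows `length` (8 bytes), so it starts at byte offset 8 and occupies 4 bytes.
Bytes at offsets 8..11: F5 DD F4 70.
Little-endian: lowest address holds the least-significant byte.
Reassemble most-significant byte first: 70 F4 DD F5 → 0x70F4DDF5.
0x70F4DDF5 = 1895095797.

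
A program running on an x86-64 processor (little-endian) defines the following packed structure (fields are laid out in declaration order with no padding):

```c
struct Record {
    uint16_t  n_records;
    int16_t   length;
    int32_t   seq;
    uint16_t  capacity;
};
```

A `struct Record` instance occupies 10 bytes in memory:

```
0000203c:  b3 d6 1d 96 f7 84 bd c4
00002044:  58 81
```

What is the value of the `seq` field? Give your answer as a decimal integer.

`seq` follows `n_records` (2 B), `length` (2 B), so it starts at offset 2 + 2 = 4 and occupies 4 bytes.
Bytes at offsets 4..7: F7 84 BD C4.
Little-endian: lowest address holds the least-significant byte.
Reassemble most-significant byte first: C4 BD 84 F7 → 0xC4BD84F7.
Top bit is set, so as a signed 32-bit value this is 0xC4BD84F7 − 2^32 = -994212617.

-994212617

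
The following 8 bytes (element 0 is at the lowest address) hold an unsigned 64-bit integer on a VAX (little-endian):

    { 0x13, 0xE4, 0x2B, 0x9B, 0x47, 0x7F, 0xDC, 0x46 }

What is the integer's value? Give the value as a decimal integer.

Little-endian: lowest address holds the least-significant byte.
Reassemble most-significant byte first: 46 DC 7F 47 9B 2B E4 13 → 0x46DC7F479B2BE413.
0x46DC7F479B2BE413 = 5106096023054050323.

5106096023054050323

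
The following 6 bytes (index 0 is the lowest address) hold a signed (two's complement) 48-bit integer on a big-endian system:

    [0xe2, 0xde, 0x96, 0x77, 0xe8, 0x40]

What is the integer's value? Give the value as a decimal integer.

Big-endian stores the most-significant byte at the lowest address.
The bytes are already most-significant first: 0xE2DE9677E840.
Top bit is set, so as a signed 48-bit value this is 0xE2DE9677E840 − 2^48 = -32029341652928.

-32029341652928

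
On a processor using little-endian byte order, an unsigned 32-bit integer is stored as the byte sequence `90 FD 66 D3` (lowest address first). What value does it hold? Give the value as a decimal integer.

Little-endian: lowest address holds the least-significant byte.
Reassemble most-significant byte first: D3 66 FD 90 → 0xD366FD90.
0xD366FD90 = 3546742160.

3546742160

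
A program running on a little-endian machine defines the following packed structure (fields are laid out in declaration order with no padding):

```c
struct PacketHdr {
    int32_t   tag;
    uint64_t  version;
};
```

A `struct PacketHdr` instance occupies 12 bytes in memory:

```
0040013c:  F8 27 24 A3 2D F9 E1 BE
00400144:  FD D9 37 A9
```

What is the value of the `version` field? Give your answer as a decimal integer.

`version` follows `tag` (4 bytes), so it starts at byte offset 4 and occupies 8 bytes.
Bytes at offsets 4..11: 2D F9 E1 BE FD D9 37 A9.
Little-endian stores the least-significant byte at the lowest address.
Reassemble most-significant byte first: A9 37 D9 FD BE E1 F9 2D → 0xA937D9FDBEE1F92D.
0xA937D9FDBEE1F92D = 12193454199981340973.

12193454199981340973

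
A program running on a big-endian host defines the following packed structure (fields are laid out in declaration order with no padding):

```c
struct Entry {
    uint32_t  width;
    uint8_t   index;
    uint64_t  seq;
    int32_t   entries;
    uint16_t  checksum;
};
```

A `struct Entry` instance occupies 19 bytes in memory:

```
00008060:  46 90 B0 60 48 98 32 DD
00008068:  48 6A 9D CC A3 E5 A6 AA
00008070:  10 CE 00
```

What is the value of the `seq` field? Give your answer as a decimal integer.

10967071345696689315

`seq` follows `width` (4 B), `index` (1 B), so it starts at offset 4 + 1 = 5 and occupies 8 bytes.
Bytes at offsets 5..12: 98 32 DD 48 6A 9D CC A3.
Big-endian: lowest address holds the most-significant byte.
The bytes are already most-significant first: 0x9832DD486A9DCCA3.
0x9832DD486A9DCCA3 = 10967071345696689315.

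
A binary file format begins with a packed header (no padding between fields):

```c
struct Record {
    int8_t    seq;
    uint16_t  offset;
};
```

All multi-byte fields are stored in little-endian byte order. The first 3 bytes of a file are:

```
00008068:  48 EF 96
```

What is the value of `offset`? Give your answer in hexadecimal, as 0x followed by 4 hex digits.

0x96EF

`offset` follows `seq` (1 byte), so it starts at byte offset 1 and occupies 2 bytes.
Bytes at offsets 1..2: EF 96.
In little-endian order the low byte comes first in memory.
Reassemble most-significant byte first: 96 EF → 0x96EF.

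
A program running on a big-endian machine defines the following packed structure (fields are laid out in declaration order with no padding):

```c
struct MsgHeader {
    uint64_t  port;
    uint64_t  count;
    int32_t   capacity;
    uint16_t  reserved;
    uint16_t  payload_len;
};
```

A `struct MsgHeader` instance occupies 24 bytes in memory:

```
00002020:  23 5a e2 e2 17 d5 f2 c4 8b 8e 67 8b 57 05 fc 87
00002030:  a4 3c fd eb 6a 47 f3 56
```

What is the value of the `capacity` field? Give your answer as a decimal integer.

`capacity` follows `port` (8 B), `count` (8 B), so it starts at offset 8 + 8 = 16 and occupies 4 bytes.
Bytes at offsets 16..19: A4 3C FD EB.
Big-endian: lowest address holds the most-significant byte.
The bytes are already most-significant first: 0xA43CFDEB.
Top bit is set, so as a signed 32-bit value this is 0xA43CFDEB − 2^32 = -1539506709.

-1539506709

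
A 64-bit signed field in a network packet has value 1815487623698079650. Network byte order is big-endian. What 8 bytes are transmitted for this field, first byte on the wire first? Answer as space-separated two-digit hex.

19 31 E8 5F F8 A4 5F A2

1815487623698079650 in hexadecimal, padded to 64 bits, is 0x1931E85FF8A45FA2.
Split into bytes (most-significant first): 19 31 E8 5F F8 A4 5F A2.
Big-endian stores the most-significant byte at the lowest address.
So the memory order matches the most-significant-first order: 19 31 E8 5F F8 A4 5F A2.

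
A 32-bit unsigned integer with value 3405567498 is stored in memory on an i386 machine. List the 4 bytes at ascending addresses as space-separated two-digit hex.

3405567498 in hexadecimal, padded to 32 bits, is 0xCAFCD60A.
Split into bytes (most-significant first): CA FC D6 0A.
Little-endian: lowest address holds the least-significant byte.
So at ascending addresses the bytes are 0A D6 FC CA.

0A D6 FC CA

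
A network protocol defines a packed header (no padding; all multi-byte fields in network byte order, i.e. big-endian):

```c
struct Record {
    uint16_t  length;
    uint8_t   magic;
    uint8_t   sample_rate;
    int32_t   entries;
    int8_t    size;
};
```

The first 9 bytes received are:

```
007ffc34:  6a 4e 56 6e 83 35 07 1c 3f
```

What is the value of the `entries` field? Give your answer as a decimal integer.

`entries` follows `length` (2 B), `magic` (1 B), `sample_rate` (1 B), so it starts at offset 2 + 1 + 1 = 4 and occupies 4 bytes.
Bytes at offsets 4..7: 83 35 07 1C.
Big-endian stores the most-significant byte at the lowest address.
The bytes are already most-significant first: 0x8335071C.
Top bit is set, so as a signed 32-bit value this is 0x8335071C − 2^32 = -2093676772.

-2093676772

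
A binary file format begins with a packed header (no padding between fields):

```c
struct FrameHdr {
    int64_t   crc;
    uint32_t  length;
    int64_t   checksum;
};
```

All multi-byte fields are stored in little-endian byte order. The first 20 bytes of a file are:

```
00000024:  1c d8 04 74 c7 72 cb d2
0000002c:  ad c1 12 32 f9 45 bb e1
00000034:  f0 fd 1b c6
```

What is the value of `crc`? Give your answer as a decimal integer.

-3257383704501888996

`crc` is the first field, at byte offset 0, occupying 8 bytes.
Bytes at offsets 0..7: 1C D8 04 74 C7 72 CB D2.
Little-endian stores the least-significant byte at the lowest address.
Reassemble most-significant byte first: D2 CB 72 C7 74 04 D8 1C → 0xD2CB72C77404D81C.
Top bit is set, so as a signed 64-bit value this is 0xD2CB72C77404D81C − 2^64 = -3257383704501888996.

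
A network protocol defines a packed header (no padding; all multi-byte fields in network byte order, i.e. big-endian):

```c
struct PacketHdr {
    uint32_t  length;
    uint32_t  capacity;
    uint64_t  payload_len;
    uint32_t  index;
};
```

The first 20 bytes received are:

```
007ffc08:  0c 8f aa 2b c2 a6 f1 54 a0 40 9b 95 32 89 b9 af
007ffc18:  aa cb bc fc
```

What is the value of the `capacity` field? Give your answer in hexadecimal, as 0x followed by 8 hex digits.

`capacity` follows `length` (4 bytes), so it starts at byte offset 4 and occupies 4 bytes.
Bytes at offsets 4..7: C2 A6 F1 54.
In big-endian order the high byte comes first in memory.
The bytes are already most-significant first: 0xC2A6F154.

0xC2A6F154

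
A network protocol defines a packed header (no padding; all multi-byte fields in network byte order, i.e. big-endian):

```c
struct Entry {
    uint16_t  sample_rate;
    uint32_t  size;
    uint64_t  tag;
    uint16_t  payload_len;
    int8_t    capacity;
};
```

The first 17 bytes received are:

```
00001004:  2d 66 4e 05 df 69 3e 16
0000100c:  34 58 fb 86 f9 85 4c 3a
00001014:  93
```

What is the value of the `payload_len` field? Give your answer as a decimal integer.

19514

`payload_len` follows `sample_rate` (2 B), `size` (4 B), `tag` (8 B), so it starts at offset 2 + 4 + 8 = 14 and occupies 2 bytes.
Bytes at offsets 14..15: 4C 3A.
Big-endian: lowest address holds the most-significant byte.
The bytes are already most-significant first: 0x4C3A.
0x4C3A = 19514.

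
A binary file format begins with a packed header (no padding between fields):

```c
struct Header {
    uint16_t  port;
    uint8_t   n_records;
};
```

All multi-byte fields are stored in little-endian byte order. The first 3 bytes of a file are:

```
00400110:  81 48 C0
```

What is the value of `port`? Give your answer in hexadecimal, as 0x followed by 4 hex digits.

0x4881

`port` is the first field, at byte offset 0, occupying 2 bytes.
Bytes at offsets 0..1: 81 48.
In little-endian order the low byte comes first in memory.
Reassemble most-significant byte first: 48 81 → 0x4881.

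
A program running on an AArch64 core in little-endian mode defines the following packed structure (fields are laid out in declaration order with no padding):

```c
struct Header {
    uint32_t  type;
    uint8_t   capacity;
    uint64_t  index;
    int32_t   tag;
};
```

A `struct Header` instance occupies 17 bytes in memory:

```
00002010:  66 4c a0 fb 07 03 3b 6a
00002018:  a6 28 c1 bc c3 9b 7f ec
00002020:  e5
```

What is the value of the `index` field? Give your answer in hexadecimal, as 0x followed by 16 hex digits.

0xC3BCC128A66A3B03

`index` follows `type` (4 B), `capacity` (1 B), so it starts at offset 4 + 1 = 5 and occupies 8 bytes.
Bytes at offsets 5..12: 03 3B 6A A6 28 C1 BC C3.
Little-endian stores the least-significant byte at the lowest address.
Reassemble most-significant byte first: C3 BC C1 28 A6 6A 3B 03 → 0xC3BCC128A66A3B03.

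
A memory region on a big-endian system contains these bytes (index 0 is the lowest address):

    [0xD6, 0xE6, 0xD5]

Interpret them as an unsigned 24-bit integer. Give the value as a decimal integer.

14083797

Big-endian: lowest address holds the most-significant byte.
The bytes are already most-significant first: 0xD6E6D5.
0xD6E6D5 = 14083797.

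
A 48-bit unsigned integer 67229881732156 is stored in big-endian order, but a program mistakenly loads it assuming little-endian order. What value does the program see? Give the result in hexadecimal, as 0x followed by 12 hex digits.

0x3C0C382D253D

67229881732156 in 48-bit hexadecimal is 0x3D252D380C3C.
Stored big-endian, the bytes at ascending addresses are 3D 25 2D 38 0C 3C.
Read back as little-endian, the first byte is least significant, giving 0x3C0C382D253D.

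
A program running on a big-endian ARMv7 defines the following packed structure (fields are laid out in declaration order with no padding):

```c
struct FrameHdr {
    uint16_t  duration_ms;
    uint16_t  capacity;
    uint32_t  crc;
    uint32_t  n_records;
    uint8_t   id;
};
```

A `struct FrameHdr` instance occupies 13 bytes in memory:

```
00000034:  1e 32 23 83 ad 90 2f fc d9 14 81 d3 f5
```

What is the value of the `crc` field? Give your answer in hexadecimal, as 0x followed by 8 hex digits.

`crc` follows `duration_ms` (2 B), `capacity` (2 B), so it starts at offset 2 + 2 = 4 and occupies 4 bytes.
Bytes at offsets 4..7: AD 90 2F FC.
Big-endian: lowest address holds the most-significant byte.
The bytes are already most-significant first: 0xAD902FFC.

0xAD902FFC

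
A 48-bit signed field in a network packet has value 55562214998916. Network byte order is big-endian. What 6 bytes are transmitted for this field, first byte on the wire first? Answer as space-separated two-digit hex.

32 88 96 16 83 84

55562214998916 in hexadecimal, padded to 48 bits, is 0x328896168384.
Split into bytes (most-significant first): 32 88 96 16 83 84.
Big-endian stores the most-significant byte at the lowest address.
So the memory order matches the most-significant-first order: 32 88 96 16 83 84.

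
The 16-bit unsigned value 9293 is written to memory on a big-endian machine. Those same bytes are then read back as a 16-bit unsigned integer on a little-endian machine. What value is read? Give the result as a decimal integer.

19748

9293 in 16-bit hexadecimal is 0x244D.
Stored big-endian, the bytes at ascending addresses are 24 4D.
Read back as little-endian, the first byte is least significant, giving 0x4D24.
0x4D24 = 19748.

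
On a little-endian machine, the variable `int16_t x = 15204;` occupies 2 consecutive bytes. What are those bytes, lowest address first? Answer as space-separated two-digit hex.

15204 in hexadecimal, padded to 16 bits, is 0x3B64.
Split into bytes (most-significant first): 3B 64.
Little-endian stores the least-significant byte at the lowest address.
So at ascending addresses the bytes are 64 3B.

64 3B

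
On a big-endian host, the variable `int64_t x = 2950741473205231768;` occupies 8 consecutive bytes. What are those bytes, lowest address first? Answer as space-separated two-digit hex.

28 F3 23 BC 76 69 20 98

2950741473205231768 in hexadecimal, padded to 64 bits, is 0x28F323BC76692098.
Split into bytes (most-significant first): 28 F3 23 BC 76 69 20 98.
Big-endian stores the most-significant byte at the lowest address.
So the memory order matches the most-significant-first order: 28 F3 23 BC 76 69 20 98.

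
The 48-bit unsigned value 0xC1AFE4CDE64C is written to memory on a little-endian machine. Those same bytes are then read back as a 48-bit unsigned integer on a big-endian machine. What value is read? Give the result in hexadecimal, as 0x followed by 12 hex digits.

0x4CE6CDE4AFC1

Stored little-endian, the bytes at ascending addresses are 4C E6 CD E4 AF C1.
Read back as big-endian, the last byte is least significant, giving 0x4CE6CDE4AFC1.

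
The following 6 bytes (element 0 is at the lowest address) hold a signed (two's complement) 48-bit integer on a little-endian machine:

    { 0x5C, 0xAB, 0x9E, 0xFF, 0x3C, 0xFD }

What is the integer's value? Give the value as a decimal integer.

-3036548256932

Little-endian: lowest address holds the least-significant byte.
Reassemble most-significant byte first: FD 3C FF 9E AB 5C → 0xFD3CFF9EAB5C.
Top bit is set, so as a signed 48-bit value this is 0xFD3CFF9EAB5C − 2^48 = -3036548256932.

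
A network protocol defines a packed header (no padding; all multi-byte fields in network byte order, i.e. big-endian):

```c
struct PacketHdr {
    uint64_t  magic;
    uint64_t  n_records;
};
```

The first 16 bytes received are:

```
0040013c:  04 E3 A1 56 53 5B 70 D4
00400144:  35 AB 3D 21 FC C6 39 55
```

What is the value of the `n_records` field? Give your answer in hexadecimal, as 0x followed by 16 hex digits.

`n_records` follows `magic` (8 bytes), so it starts at byte offset 8 and occupies 8 bytes.
Bytes at offsets 8..15: 35 AB 3D 21 FC C6 39 55.
Big-endian: lowest address holds the most-significant byte.
The bytes are already most-significant first: 0x35AB3D21FCC63955.

0x35AB3D21FCC63955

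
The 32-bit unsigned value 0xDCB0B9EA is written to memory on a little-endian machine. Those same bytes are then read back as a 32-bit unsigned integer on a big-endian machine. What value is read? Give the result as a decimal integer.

3938037980

Stored little-endian, the bytes at ascending addresses are EA B9 B0 DC.
Read back as big-endian, the last byte is least significant, giving 0xEAB9B0DC.
0xEAB9B0DC = 3938037980.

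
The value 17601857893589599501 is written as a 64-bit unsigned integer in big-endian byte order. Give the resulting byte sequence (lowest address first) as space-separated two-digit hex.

F4 46 5C 7E DE 50 45 0D

17601857893589599501 in hexadecimal, padded to 64 bits, is 0xF4465C7EDE50450D.
Split into bytes (most-significant first): F4 46 5C 7E DE 50 45 0D.
In big-endian order the high byte comes first in memory.
So the memory order matches the most-significant-first order: F4 46 5C 7E DE 50 45 0D.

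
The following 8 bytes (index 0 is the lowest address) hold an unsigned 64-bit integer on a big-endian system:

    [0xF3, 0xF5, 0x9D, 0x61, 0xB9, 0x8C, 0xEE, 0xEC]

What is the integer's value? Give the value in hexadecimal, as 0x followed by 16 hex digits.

0xF3F59D61B98CEEEC

Big-endian: lowest address holds the most-significant byte.
The bytes are already most-significant first: 0xF3F59D61B98CEEEC.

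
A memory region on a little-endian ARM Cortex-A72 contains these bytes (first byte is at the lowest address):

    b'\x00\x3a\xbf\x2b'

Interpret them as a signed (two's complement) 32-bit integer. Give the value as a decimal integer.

Little-endian: lowest address holds the least-significant byte.
Reassemble most-significant byte first: 2B BF 3A 00 → 0x2BBF3A00.
0x2BBF3A00 = 733952512.

733952512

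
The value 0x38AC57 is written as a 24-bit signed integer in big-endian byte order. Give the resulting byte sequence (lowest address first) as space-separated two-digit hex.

38 AC 57

Split into bytes (most-significant first): 38 AC 57.
In big-endian order the high byte comes first in memory.
So the memory order matches the most-significant-first order: 38 AC 57.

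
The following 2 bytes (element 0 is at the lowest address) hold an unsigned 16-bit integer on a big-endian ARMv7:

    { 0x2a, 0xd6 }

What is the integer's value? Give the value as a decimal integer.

10966

In big-endian order the high byte comes first in memory.
The bytes are already most-significant first: 0x2AD6.
0x2AD6 = 10966.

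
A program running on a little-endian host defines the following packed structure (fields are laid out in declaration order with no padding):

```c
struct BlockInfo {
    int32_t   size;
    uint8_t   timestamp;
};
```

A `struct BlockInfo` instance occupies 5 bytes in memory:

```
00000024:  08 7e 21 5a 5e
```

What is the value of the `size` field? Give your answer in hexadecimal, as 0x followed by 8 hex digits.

`size` is the first field, at byte offset 0, occupying 4 bytes.
Bytes at offsets 0..3: 08 7E 21 5A.
Little-endian stores the least-significant byte at the lowest address.
Reassemble most-significant byte first: 5A 21 7E 08 → 0x5A217E08.

0x5A217E08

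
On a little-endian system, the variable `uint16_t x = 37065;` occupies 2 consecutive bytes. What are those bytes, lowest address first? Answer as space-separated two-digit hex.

C9 90

37065 in hexadecimal, padded to 16 bits, is 0x90C9.
Split into bytes (most-significant first): 90 C9.
In little-endian order the low byte comes first in memory.
So at ascending addresses the bytes are C9 90.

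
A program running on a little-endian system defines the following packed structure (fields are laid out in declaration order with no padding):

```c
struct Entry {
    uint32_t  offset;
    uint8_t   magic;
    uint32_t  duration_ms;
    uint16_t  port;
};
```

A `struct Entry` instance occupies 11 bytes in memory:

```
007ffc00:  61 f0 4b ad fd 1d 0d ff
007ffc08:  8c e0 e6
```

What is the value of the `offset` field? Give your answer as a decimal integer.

`offset` is the first field, at byte offset 0, occupying 4 bytes.
Bytes at offsets 0..3: 61 F0 4B AD.
Little-endian: lowest address holds the least-significant byte.
Reassemble most-significant byte first: AD 4B F0 61 → 0xAD4BF061.
0xAD4BF061 = 2907435105.

2907435105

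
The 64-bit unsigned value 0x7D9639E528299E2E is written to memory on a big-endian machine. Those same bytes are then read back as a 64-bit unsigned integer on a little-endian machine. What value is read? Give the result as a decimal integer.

3359167627686155901

Stored big-endian, the bytes at ascending addresses are 7D 96 39 E5 28 29 9E 2E.
Read back as little-endian, the first byte is least significant, giving 0x2E9E2928E539967D.
0x2E9E2928E539967D = 3359167627686155901.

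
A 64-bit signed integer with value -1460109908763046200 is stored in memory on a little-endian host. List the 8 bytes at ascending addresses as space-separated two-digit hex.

Two's complement of -1460109908763046200 in 64 bits: 1460109908763046200 = 0x14435A39DCD97138; invert → 0xEBBCA5C623268EC7; add 1 → 0xEBBCA5C623268EC8.
Split into bytes (most-significant first): EB BC A5 C6 23 26 8E C8.
Little-endian stores the least-significant byte at the lowest address.
So at ascending addresses the bytes are C8 8E 26 23 C6 A5 BC EB.

C8 8E 26 23 C6 A5 BC EB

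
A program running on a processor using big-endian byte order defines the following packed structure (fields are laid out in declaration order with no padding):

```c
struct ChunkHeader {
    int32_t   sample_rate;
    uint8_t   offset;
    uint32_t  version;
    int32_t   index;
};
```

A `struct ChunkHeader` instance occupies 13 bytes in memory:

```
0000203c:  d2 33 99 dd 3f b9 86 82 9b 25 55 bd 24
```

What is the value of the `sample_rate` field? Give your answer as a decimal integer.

-768370211

`sample_rate` is the first field, at byte offset 0, occupying 4 bytes.
Bytes at offsets 0..3: D2 33 99 DD.
Big-endian: lowest address holds the most-significant byte.
The bytes are already most-significant first: 0xD23399DD.
Top bit is set, so as a signed 32-bit value this is 0xD23399DD − 2^32 = -768370211.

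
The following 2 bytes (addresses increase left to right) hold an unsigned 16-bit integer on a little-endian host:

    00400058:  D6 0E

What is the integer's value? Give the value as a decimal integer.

Little-endian stores the least-significant byte at the lowest address.
Reassemble most-significant byte first: 0E D6 → 0x0ED6.
0x0ED6 = 3798.

3798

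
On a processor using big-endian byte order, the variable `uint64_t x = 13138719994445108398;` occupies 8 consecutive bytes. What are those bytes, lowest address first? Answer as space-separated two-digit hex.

13138719994445108398 in hexadecimal, padded to 64 bits, is 0xB6561C39183914AE.
Split into bytes (most-significant first): B6 56 1C 39 18 39 14 AE.
Big-endian: lowest address holds the most-significant byte.
So the memory order matches the most-significant-first order: B6 56 1C 39 18 39 14 AE.

B6 56 1C 39 18 39 14 AE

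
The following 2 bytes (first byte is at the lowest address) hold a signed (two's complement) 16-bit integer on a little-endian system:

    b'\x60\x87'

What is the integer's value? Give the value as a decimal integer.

-30880

Little-endian: lowest address holds the least-significant byte.
Reassemble most-significant byte first: 87 60 → 0x8760.
Top bit is set, so as a signed 16-bit value this is 0x8760 − 2^16 = -30880.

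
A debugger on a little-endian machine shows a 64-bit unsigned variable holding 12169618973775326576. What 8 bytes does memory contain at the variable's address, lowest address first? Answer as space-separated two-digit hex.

12169618973775326576 in hexadecimal, padded to 64 bits, is 0xA8E32BFAAFBB6D70.
Split into bytes (most-significant first): A8 E3 2B FA AF BB 6D 70.
Little-endian stores the least-significant byte at the lowest address.
So at ascending addresses the bytes are 70 6D BB AF FA 2B E3 A8.

70 6D BB AF FA 2B E3 A8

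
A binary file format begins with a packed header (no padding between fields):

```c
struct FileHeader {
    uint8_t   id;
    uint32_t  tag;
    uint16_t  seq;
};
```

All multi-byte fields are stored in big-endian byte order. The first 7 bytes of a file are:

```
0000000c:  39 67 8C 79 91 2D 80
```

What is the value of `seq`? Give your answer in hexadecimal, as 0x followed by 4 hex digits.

0x2D80

`seq` follows `id` (1 B), `tag` (4 B), so it starts at offset 1 + 4 = 5 and occupies 2 bytes.
Bytes at offsets 5..6: 2D 80.
Big-endian: lowest address holds the most-significant byte.
The bytes are already most-significant first: 0x2D80.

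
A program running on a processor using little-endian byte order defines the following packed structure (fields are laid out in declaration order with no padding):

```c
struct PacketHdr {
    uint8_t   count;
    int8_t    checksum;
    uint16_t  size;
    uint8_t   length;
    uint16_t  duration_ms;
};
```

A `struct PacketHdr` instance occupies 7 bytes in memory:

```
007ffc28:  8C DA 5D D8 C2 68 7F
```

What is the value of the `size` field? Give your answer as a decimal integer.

55389

`size` follows `count` (1 B), `checksum` (1 B), so it starts at offset 1 + 1 = 2 and occupies 2 bytes.
Bytes at offsets 2..3: 5D D8.
Little-endian: lowest address holds the least-significant byte.
Reassemble most-significant byte first: D8 5D → 0xD85D.
0xD85D = 55389.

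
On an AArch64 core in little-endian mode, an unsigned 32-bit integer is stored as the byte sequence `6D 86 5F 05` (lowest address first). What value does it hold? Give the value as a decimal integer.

90146413

Little-endian: lowest address holds the least-significant byte.
Reassemble most-significant byte first: 05 5F 86 6D → 0x055F866D.
0x055F866D = 90146413.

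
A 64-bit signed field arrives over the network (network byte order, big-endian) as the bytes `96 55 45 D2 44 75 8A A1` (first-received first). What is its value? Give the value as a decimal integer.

-7614102825605952863

In big-endian order the high byte comes first in memory.
The bytes are already most-significant first: 0x965545D244758AA1.
Top bit is set, so as a signed 64-bit value this is 0x965545D244758AA1 − 2^64 = -7614102825605952863.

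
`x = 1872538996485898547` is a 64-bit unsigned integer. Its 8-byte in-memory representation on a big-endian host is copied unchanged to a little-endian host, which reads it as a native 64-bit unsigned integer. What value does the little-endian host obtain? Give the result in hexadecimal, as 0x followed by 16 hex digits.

1872538996485898547 in 64-bit hexadecimal is 0x19FC984BD19BC133.
Stored big-endian, the bytes at ascending addresses are 19 FC 98 4B D1 9B C1 33.
Read back as little-endian, the first byte is least significant, giving 0x33C19BD14B98FC19.

0x33C19BD14B98FC19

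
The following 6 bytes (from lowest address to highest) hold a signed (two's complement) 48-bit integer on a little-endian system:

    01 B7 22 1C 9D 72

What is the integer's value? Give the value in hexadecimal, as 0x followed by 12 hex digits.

0x729D1C22B701

Little-endian stores the least-significant byte at the lowest address.
Reassemble most-significant byte first: 72 9D 1C 22 B7 01 → 0x729D1C22B701.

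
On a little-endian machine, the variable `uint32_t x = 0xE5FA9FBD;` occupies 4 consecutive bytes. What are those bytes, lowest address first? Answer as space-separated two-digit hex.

Split into bytes (most-significant first): E5 FA 9F BD.
In little-endian order the low byte comes first in memory.
So at ascending addresses the bytes are BD 9F FA E5.

BD 9F FA E5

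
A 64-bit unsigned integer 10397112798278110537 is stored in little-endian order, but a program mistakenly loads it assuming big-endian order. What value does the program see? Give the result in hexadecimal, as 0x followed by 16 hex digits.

10397112798278110537 in 64-bit hexadecimal is 0x9049F700F708CD49.
Stored little-endian, the bytes at ascending addresses are 49 CD 08 F7 00 F7 49 90.
Read back as big-endian, the last byte is least significant, giving 0x49CD08F700F74990.

0x49CD08F700F74990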